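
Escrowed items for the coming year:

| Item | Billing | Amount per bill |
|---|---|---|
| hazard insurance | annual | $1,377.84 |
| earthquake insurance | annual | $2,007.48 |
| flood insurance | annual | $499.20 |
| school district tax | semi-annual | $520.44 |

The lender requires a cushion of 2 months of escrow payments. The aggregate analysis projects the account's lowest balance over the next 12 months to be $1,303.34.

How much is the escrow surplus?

$482.44

Hazard insurance = $1,377.84 per year
Earthquake insurance = $2,007.48 per year
Flood insurance = $499.20 per year
School district tax = $520.44 × 2 = $1,040.88 per year
Total per year = $1,377.84 + $2,007.48 + $499.20 + $1,040.88 = $4,925.40
Base monthly escrow = $4,925.40 ÷ 12 = $410.45
Cushion = 2 × $410.45 = $820.90
Excess over cushion: $1,303.34 − $820.90 = $482.44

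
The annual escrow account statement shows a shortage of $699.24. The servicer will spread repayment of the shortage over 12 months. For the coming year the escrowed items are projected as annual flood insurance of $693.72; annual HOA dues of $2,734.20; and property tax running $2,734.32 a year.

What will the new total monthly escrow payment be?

Flood insurance — $693.72 annually
HOA dues — $2,734.20 annually
Property tax — $2,734.32 annually
Total per year = $693.72 + $2,734.20 + $2,734.32 = $6,162.24
Per month = $6,162.24 ÷ 12 = $513.52
Shortage spread = $699.24 / 12 = $58.27/mo
New monthly escrow = $513.52 + $58.27 = $571.79

$571.79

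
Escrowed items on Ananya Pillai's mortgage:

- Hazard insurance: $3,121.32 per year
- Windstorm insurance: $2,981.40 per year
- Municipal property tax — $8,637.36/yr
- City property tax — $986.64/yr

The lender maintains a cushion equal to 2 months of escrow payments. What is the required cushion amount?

$2,621.12

Hazard insurance: $3,121.32/yr
Windstorm insurance: $2,981.40/yr
Municipal property tax: $8,637.36/yr
City property tax: $986.64/yr
Annual escrow total = $3,121.32 + $2,981.40 + $8,637.36 + $986.64 = $15,726.72
Monthly escrow = $15,726.72 ÷ 12 = $1,310.56
Reserve = 2 × $1,310.56 = $2,621.12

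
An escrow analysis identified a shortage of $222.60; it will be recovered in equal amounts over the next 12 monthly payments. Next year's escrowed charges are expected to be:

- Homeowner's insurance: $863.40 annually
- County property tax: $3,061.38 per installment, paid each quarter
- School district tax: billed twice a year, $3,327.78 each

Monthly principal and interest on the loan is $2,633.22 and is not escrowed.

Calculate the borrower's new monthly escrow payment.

Homeowner's insurance — $863.40 annually
County property tax — $3,061.38 × 4 = $12,245.52 annually
School district tax — $3,327.78 × 2 = $6,655.56 annually
Annual escrow total = $863.40 + $12,245.52 + $6,655.56 = $19,764.48
Per month = $19,764.48 ÷ 12 = $1,647.04
Shortage spread = $222.60 / 12 = $18.55/mo
New monthly escrow = $1,647.04 + $18.55 = $1,665.59

$1,665.59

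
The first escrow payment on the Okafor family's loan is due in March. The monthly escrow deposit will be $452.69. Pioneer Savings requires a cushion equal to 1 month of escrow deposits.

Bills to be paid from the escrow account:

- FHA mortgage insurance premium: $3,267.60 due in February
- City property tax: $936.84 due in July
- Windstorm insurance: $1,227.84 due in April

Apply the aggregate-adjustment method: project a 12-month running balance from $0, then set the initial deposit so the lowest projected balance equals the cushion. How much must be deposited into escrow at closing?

$775.15

Cushion = 1 × $452.69 = $452.69
Trial balance (start $0, +$452.69 each month, − disbursements):
  Mar: +$452.69 → $452.69
  Apr: +$452.69 − $1,227.84 → -$322.46
  May: +$452.69 → $130.23
  Jun: +$452.69 → $582.92
  Jul: +$452.69 − $936.84 → $98.77
  Aug: +$452.69 → $551.46
  Sep: +$452.69 → $1,004.15
  Oct: +$452.69 → $1,456.84
  Nov: +$452.69 → $1,909.53
  Dec: +$452.69 → $2,362.22
  Jan: +$452.69 → $2,814.91
  Feb: +$452.69 − $3,267.60 → $0.00
Lowest trial balance = -$322.46 (Apr)
Initial deposit = cushion − low point = $452.69 − (-$322.46) = $775.15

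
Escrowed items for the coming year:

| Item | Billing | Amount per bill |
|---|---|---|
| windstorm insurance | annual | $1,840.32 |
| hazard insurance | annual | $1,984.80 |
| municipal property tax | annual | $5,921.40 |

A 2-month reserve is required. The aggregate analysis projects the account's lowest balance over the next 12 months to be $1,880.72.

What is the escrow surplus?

Windstorm insurance = $1,840.32/yr
Hazard insurance = $1,984.80/yr
Municipal property tax = $5,921.40/yr
Yearly total = $9,746.52
Monthly = $9,746.52 / 12 = $812.21
Required cushion = 2 × $812.21 = $1,624.42
Excess over cushion: $1,880.72 − $1,624.42 = $256.30

$256.30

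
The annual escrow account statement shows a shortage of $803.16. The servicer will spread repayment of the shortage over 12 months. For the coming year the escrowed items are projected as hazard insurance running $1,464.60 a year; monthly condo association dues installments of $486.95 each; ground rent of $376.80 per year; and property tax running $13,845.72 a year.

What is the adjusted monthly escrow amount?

Hazard insurance = $1,464.60 annually
Condo association dues = $486.95 × 12 = $5,843.40 annually
Ground rent = $376.80 annually
Property tax = $13,845.72 annually
Total per year = $21,530.52
Monthly = $21,530.52 ÷ 12 = $1,794.21
Shortage spread = $803.16 / 12 = $66.93/mo
New monthly escrow = $1,794.21 + $66.93 = $1,861.14

$1,861.14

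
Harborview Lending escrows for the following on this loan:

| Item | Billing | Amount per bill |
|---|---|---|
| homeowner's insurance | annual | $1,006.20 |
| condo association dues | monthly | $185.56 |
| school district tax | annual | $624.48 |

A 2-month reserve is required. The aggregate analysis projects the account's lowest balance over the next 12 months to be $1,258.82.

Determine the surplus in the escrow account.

$615.92

Homeowner's insurance: $1,006.20 per year
Condo association dues: $185.56 × 12 = $2,226.72 per year
School district tax: $624.48 per year
Yearly total = $1,006.20 + $2,226.72 + $624.48 = $3,857.40
Per month = $3,857.40 / 12 = $321.45
Required reserve = 2 × $321.45 = $642.90
Excess over cushion: $1,258.82 − $642.90 = $615.92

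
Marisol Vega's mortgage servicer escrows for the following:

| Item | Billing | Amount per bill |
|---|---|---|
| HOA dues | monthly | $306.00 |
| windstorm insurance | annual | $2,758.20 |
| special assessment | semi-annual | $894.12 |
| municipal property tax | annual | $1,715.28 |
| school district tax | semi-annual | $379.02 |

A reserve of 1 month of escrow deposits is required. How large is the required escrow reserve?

$890.98

HOA dues = $306.00 × 12 = $3,672.00
Windstorm insurance = $2,758.20
Special assessment = $894.12 × 2 = $1,788.24
Municipal property tax = $1,715.28
School district tax = $379.02 × 2 = $758.04
Total annual escrow = $10,691.76
Monthly = $10,691.76 ÷ 12 = $890.98
Reserve = 1 × $890.98 = $890.98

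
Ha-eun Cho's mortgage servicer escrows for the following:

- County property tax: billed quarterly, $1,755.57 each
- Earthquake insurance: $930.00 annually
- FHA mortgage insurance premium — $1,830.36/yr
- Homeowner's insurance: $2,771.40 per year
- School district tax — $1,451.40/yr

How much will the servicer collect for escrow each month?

County property tax — $1,755.57 × 4 = $7,022.28/yr
Earthquake insurance — $930.00/yr
FHA mortgage insurance premium — $1,830.36/yr
Homeowner's insurance — $2,771.40/yr
School district tax — $1,451.40/yr
Total annual escrow = $7,022.28 + $930.00 + $1,830.36 + $2,771.40 + $1,451.40 = $14,005.44
Per month = $14,005.44 / 12 = $1,167.12

$1,167.12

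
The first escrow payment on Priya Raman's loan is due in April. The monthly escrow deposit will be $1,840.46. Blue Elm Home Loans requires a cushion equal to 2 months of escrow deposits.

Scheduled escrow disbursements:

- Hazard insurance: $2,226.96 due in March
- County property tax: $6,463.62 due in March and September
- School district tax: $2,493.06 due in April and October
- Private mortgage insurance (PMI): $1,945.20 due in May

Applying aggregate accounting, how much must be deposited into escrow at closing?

$4,438.26

Cushion = 2 × $1,840.46 = $3,680.92
Trial balance (start $0, +$1,840.46 each month, − disbursements):
  Apr: +$1,840.46 − $2,493.06 → -$652.60
  May: +$1,840.46 − $1,945.20 → -$757.34
  Jun: +$1,840.46 → $1,083.12
  Jul: +$1,840.46 → $2,923.58
  Aug: +$1,840.46 → $4,764.04
  Sep: +$1,840.46 − $6,463.62 → $140.88
  Oct: +$1,840.46 − $2,493.06 → -$511.72
  Nov: +$1,840.46 → $1,328.74
  Dec: +$1,840.46 → $3,169.20
  Jan: +$1,840.46 → $5,009.66
  Feb: +$1,840.46 → $6,850.12
  Mar: +$1,840.46 − $8,690.58 → $0.00
Lowest trial balance = -$757.34 (May)
Initial deposit = cushion − low point = $3,680.92 − (-$757.34) = $4,438.26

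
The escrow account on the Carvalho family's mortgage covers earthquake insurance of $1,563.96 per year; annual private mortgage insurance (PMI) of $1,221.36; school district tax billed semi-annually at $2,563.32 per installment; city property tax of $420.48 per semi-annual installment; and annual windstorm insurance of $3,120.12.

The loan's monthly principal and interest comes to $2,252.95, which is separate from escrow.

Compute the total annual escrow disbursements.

$11,873.04

Earthquake insurance = $1,563.96
Private mortgage insurance (PMI) = $1,221.36
School district tax = $2,563.32 × 2 = $5,126.64
City property tax = $420.48 × 2 = $840.96
Windstorm insurance = $3,120.12
Annual escrow total = $1,563.96 + $1,221.36 + $5,126.64 + $840.96 + $3,120.12 = $11,873.04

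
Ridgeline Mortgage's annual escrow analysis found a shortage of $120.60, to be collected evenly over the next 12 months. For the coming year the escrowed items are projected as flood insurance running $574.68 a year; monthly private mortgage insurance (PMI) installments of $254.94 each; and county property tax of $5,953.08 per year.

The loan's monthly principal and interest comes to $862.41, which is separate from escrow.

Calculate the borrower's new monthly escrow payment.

Flood insurance: $574.68 annually
Private mortgage insurance (PMI): $254.94 × 12 = $3,059.28 annually
County property tax: $5,953.08 annually
Total annual escrow = $574.68 + $3,059.28 + $5,953.08 = $9,587.04
Monthly escrow = $9,587.04 / 12 = $798.92
Monthly shortage recovery: $120.60 / 12 = $10.05
Adjusted monthly = $798.92 + $10.05 = $808.97

$808.97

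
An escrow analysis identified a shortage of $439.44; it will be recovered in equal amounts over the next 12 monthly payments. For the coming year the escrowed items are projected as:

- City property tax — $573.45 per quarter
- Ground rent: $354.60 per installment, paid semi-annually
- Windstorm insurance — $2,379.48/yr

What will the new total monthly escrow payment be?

$485.16

City property tax — $573.45 × 4 = $2,293.80 per year
Ground rent — $354.60 × 2 = $709.20 per year
Windstorm insurance — $2,379.48 per year
Combined annual = $2,293.80 + $709.20 + $2,379.48 = $5,382.48
Monthly = $5,382.48 ÷ 12 = $448.54
Shortage per month = $439.44 / 12 = $36.62
New monthly escrow = $448.54 + $36.62 = $485.16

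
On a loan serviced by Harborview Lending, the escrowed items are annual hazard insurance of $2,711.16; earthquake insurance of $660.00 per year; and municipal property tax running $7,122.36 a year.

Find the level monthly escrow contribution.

$874.46

Hazard insurance: $2,711.16
Earthquake insurance: $660.00
Municipal property tax: $7,122.36
Annual escrow total = $2,711.16 + $660.00 + $7,122.36 = $10,493.52
Monthly escrow = $10,493.52 / 12 = $874.46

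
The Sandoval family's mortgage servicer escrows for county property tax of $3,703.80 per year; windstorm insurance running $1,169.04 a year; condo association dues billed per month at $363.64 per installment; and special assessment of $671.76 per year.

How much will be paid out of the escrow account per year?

County property tax: $3,703.80/yr
Windstorm insurance: $1,169.04/yr
Condo association dues: $363.64 × 12 = $4,363.68/yr
Special assessment: $671.76/yr
Combined annual = $3,703.80 + $1,169.04 + $4,363.68 + $671.76 = $9,908.28

$9,908.28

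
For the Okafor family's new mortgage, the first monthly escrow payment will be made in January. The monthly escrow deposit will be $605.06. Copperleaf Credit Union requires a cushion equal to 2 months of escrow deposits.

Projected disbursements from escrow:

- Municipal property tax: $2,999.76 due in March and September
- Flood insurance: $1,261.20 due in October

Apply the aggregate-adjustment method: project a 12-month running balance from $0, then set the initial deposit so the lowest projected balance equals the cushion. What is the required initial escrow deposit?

$2,420.24

Cushion = 2 × $605.06 = $1,210.12
Trial balance (start $0, +$605.06 each month, − disbursements):
  Jan: +$605.06 → $605.06
  Feb: +$605.06 → $1,210.12
  Mar: +$605.06 − $2,999.76 → -$1,184.58
  Apr: +$605.06 → -$579.52
  May: +$605.06 → $25.54
  Jun: +$605.06 → $630.60
  Jul: +$605.06 → $1,235.66
  Aug: +$605.06 → $1,840.72
  Sep: +$605.06 − $2,999.76 → -$553.98
  Oct: +$605.06 − $1,261.20 → -$1,210.12
  Nov: +$605.06 → -$605.06
  Dec: +$605.06 → $0.00
Lowest trial balance = -$1,210.12 (Oct)
Initial deposit = cushion − low point = $1,210.12 − (-$1,210.12) = $2,420.24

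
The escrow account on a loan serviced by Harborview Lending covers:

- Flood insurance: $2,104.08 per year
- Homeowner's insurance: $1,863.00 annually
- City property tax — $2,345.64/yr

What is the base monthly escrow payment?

Flood insurance: $2,104.08 per year
Homeowner's insurance: $1,863.00 per year
City property tax: $2,345.64 per year
Combined annual = $6,312.72
Monthly = $6,312.72 ÷ 12 = $526.06

$526.06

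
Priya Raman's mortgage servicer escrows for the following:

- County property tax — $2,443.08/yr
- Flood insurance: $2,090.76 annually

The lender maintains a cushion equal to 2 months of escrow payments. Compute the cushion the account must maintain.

County property tax = $2,443.08 annually
Flood insurance = $2,090.76 annually
Total annual escrow = $4,533.84
Monthly escrow = $4,533.84 / 12 = $377.82
Cushion = 2 × $377.82 = $755.64

$755.64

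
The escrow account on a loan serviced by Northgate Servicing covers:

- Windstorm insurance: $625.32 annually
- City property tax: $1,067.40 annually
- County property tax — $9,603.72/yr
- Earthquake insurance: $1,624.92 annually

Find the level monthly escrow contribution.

$1,076.78

Windstorm insurance: $625.32 annually
City property tax: $1,067.40 annually
County property tax: $9,603.72 annually
Earthquake insurance: $1,624.92 annually
Annual escrow total = $12,921.36
Monthly = $12,921.36 / 12 = $1,076.78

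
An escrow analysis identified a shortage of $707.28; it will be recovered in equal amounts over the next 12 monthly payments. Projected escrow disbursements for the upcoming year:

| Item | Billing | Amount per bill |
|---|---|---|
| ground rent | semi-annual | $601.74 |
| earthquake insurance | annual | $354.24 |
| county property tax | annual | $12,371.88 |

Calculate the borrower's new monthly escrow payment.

$1,219.74

Ground rent — $601.74 × 2 = $1,203.48 annually
Earthquake insurance — $354.24 annually
County property tax — $12,371.88 annually
Total per year = $13,929.60
Monthly = $13,929.60 / 12 = $1,160.80
Shortage per month = $707.28 ÷ 12 = $58.94
New monthly escrow = $1,160.80 + $58.94 = $1,219.74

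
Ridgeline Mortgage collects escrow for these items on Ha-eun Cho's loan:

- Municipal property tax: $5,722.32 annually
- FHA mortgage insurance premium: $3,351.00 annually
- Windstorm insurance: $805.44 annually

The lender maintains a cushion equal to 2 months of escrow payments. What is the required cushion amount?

$1,646.46

Municipal property tax = $5,722.32 per year
FHA mortgage insurance premium = $3,351.00 per year
Windstorm insurance = $805.44 per year
Yearly total = $5,722.32 + $3,351.00 + $805.44 = $9,878.76
Monthly = $9,878.76 / 12 = $823.23
Required cushion = 2 × $823.23 = $1,646.46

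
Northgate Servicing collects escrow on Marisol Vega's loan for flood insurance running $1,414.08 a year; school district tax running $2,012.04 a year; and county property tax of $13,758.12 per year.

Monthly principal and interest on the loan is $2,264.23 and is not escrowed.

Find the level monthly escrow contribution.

$1,432.02

Flood insurance: $1,414.08 annually
School district tax: $2,012.04 annually
County property tax: $13,758.12 annually
Yearly total = $17,184.24
Base monthly escrow = $17,184.24 ÷ 12 = $1,432.02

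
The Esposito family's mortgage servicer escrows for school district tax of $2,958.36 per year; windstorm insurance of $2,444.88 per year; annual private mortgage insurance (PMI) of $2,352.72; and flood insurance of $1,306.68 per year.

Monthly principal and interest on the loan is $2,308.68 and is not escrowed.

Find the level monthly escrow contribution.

$755.22

School district tax — $2,958.36/yr
Windstorm insurance — $2,444.88/yr
Private mortgage insurance (PMI) — $2,352.72/yr
Flood insurance — $1,306.68/yr
Total annual escrow = $2,958.36 + $2,444.88 + $2,352.72 + $1,306.68 = $9,062.64
Monthly = $9,062.64 ÷ 12 = $755.22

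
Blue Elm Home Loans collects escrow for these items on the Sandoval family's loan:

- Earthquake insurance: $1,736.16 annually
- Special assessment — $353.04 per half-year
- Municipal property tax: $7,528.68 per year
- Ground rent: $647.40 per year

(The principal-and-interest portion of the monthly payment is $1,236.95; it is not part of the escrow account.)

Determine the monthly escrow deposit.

Earthquake insurance: $1,736.16 per year
Special assessment: $353.04 × 2 = $706.08 per year
Municipal property tax: $7,528.68 per year
Ground rent: $647.40 per year
Total annual escrow = $1,736.16 + $706.08 + $7,528.68 + $647.40 = $10,618.32
Per month = $10,618.32 ÷ 12 = $884.86

$884.86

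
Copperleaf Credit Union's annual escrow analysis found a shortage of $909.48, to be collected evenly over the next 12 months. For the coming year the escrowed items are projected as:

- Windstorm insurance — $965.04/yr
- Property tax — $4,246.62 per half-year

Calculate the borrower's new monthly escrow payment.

Windstorm insurance: $965.04/yr
Property tax: $4,246.62 × 2 = $8,493.24/yr
Combined annual = $9,458.28
Base monthly escrow = $9,458.28 / 12 = $788.19
Shortage spread = $909.48 / 12 = $75.79/mo
New monthly escrow = $788.19 + $75.79 = $863.98

$863.98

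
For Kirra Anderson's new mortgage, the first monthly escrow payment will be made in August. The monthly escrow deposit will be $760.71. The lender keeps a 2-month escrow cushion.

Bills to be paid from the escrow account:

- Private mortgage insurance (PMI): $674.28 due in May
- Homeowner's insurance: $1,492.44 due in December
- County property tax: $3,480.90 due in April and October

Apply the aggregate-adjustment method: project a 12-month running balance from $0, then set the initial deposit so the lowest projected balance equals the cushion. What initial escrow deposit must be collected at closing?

Cushion = 2 × $760.71 = $1,521.42
Trial balance (start $0, +$760.71 each month, − disbursements):
  Aug: +$760.71 → $760.71
  Sep: +$760.71 → $1,521.42
  Oct: +$760.71 − $3,480.90 → -$1,198.77
  Nov: +$760.71 → -$438.06
  Dec: +$760.71 − $1,492.44 → -$1,169.79
  Jan: +$760.71 → -$409.08
  Feb: +$760.71 → $351.63
  Mar: +$760.71 → $1,112.34
  Apr: +$760.71 − $3,480.90 → -$1,607.85
  May: +$760.71 − $674.28 → -$1,521.42
  Jun: +$760.71 → -$760.71
  Jul: +$760.71 → $0.00
Lowest trial balance = -$1,607.85 (Apr)
Initial deposit = cushion − low point = $1,521.42 − (-$1,607.85) = $3,129.27

$3,129.27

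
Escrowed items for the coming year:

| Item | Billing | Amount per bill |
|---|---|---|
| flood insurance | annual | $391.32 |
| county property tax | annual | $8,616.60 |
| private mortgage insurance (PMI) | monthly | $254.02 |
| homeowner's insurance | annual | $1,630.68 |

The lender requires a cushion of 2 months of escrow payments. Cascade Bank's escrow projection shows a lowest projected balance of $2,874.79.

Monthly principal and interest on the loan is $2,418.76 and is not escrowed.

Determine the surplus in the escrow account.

Flood insurance — $391.32 annually
County property tax — $8,616.60 annually
Private mortgage insurance (PMI) — $254.02 × 12 = $3,048.24 annually
Homeowner's insurance — $1,630.68 annually
Combined annual = $391.32 + $8,616.60 + $3,048.24 + $1,630.68 = $13,686.84
Monthly escrow = $13,686.84 / 12 = $1,140.57
Required cushion = 2 × $1,140.57 = $2,281.14
Surplus = $2,874.79 − $2,281.14 = $593.65

$593.65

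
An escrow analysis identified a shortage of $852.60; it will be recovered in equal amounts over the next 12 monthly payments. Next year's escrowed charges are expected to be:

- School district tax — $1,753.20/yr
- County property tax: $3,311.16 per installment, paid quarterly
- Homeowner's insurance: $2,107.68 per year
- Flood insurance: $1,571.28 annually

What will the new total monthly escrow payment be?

$1,627.45

School district tax — $1,753.20 per year
County property tax — $3,311.16 × 4 = $13,244.64 per year
Homeowner's insurance — $2,107.68 per year
Flood insurance — $1,571.28 per year
Combined annual = $18,676.80
Base monthly escrow = $18,676.80 / 12 = $1,556.40
Monthly shortage recovery: $852.60 ÷ 12 = $71.05
Adjusted monthly = $1,556.40 + $71.05 = $1,627.45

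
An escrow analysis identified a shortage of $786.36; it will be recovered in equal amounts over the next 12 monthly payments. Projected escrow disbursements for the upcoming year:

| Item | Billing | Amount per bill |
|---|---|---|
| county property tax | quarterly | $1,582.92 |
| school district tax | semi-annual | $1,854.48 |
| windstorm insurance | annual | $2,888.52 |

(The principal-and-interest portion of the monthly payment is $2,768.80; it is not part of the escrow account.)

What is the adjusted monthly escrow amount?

County property tax: $1,582.92 × 4 = $6,331.68
School district tax: $1,854.48 × 2 = $3,708.96
Windstorm insurance: $2,888.52
Annual escrow total = $6,331.68 + $3,708.96 + $2,888.52 = $12,929.16
Monthly = $12,929.16 ÷ 12 = $1,077.43
Monthly shortage recovery: $786.36 / 12 = $65.53
New monthly escrow = $1,077.43 + $65.53 = $1,142.96

$1,142.96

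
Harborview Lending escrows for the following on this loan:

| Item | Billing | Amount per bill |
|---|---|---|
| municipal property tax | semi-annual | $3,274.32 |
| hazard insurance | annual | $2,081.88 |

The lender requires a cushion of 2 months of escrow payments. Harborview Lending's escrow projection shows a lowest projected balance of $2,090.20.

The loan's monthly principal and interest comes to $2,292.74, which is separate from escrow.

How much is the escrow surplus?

Municipal property tax — $3,274.32 × 2 = $6,548.64 per year
Hazard insurance — $2,081.88 per year
Annual escrow total = $6,548.64 + $2,081.88 = $8,630.52
Per month = $8,630.52 / 12 = $719.21
Required cushion = 2 × $719.21 = $1,438.42
Excess over cushion: $2,090.20 − $1,438.42 = $651.78

$651.78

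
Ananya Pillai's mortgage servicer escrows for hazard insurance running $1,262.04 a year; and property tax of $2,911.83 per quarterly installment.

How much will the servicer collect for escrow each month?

Hazard insurance — $1,262.04/yr
Property tax — $2,911.83 × 4 = $11,647.32/yr
Total annual escrow = $1,262.04 + $11,647.32 = $12,909.36
Per month = $12,909.36 ÷ 12 = $1,075.78

$1,075.78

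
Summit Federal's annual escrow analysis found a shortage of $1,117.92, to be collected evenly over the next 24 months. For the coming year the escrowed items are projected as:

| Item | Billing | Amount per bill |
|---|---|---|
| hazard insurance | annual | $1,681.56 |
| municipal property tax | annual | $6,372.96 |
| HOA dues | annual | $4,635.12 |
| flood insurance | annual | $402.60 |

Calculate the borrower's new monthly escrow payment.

Hazard insurance — $1,681.56 per year
Municipal property tax — $6,372.96 per year
HOA dues — $4,635.12 per year
Flood insurance — $402.60 per year
Combined annual = $1,681.56 + $6,372.96 + $4,635.12 + $402.60 = $13,092.24
Monthly escrow = $13,092.24 ÷ 12 = $1,091.02
Shortage per month = $1,117.92 / 24 = $46.58
Adjusted monthly = $1,091.02 + $46.58 = $1,137.60

$1,137.60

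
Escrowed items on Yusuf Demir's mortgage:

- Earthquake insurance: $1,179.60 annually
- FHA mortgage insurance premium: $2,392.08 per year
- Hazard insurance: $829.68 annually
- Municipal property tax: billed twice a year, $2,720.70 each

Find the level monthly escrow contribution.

$820.23

Earthquake insurance — $1,179.60 annually
FHA mortgage insurance premium — $2,392.08 annually
Hazard insurance — $829.68 annually
Municipal property tax — $2,720.70 × 2 = $5,441.40 annually
Total annual escrow = $1,179.60 + $2,392.08 + $829.68 + $5,441.40 = $9,842.76
Per month = $9,842.76 ÷ 12 = $820.23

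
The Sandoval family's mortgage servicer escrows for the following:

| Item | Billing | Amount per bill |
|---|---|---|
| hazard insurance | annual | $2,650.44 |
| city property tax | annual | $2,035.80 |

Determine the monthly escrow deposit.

$390.52

Hazard insurance: $2,650.44/yr
City property tax: $2,035.80/yr
Total per year = $4,686.24
Base monthly escrow = $4,686.24 / 12 = $390.52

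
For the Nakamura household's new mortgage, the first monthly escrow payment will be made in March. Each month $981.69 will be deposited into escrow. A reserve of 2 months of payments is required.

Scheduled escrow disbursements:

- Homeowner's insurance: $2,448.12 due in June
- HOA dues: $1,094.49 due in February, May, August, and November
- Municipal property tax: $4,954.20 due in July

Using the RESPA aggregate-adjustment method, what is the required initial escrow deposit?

Cushion = 2 × $981.69 = $1,963.38
Trial balance (start $0, +$981.69 each month, − disbursements):
  Mar: +$981.69 → $981.69
  Apr: +$981.69 → $1,963.38
  May: +$981.69 − $1,094.49 → $1,850.58
  Jun: +$981.69 − $2,448.12 → $384.15
  Jul: +$981.69 − $4,954.20 → -$3,588.36
  Aug: +$981.69 − $1,094.49 → -$3,701.16
  Sep: +$981.69 → -$2,719.47
  Oct: +$981.69 → -$1,737.78
  Nov: +$981.69 − $1,094.49 → -$1,850.58
  Dec: +$981.69 → -$868.89
  Jan: +$981.69 → $112.80
  Feb: +$981.69 − $1,094.49 → $0.00
Lowest trial balance = -$3,701.16 (Aug)
Initial deposit = cushion − low point = $1,963.38 − (-$3,701.16) = $5,664.54

$5,664.54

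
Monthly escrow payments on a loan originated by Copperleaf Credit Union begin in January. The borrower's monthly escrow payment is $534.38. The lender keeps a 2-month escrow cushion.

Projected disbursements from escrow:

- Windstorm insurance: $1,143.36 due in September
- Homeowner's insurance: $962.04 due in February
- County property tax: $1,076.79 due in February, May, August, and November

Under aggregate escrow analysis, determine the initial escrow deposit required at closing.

$2,038.83

Cushion = 2 × $534.38 = $1,068.76
Trial balance (start $0, +$534.38 each month, − disbursements):
  Jan: +$534.38 → $534.38
  Feb: +$534.38 − $2,038.83 → -$970.07
  Mar: +$534.38 → -$435.69
  Apr: +$534.38 → $98.69
  May: +$534.38 − $1,076.79 → -$443.72
  Jun: +$534.38 → $90.66
  Jul: +$534.38 → $625.04
  Aug: +$534.38 − $1,076.79 → $82.63
  Sep: +$534.38 − $1,143.36 → -$526.35
  Oct: +$534.38 → $8.03
  Nov: +$534.38 − $1,076.79 → -$534.38
  Dec: +$534.38 → $0.00
Lowest trial balance = -$970.07 (Feb)
Initial deposit = cushion − low point = $1,068.76 − (-$970.07) = $2,038.83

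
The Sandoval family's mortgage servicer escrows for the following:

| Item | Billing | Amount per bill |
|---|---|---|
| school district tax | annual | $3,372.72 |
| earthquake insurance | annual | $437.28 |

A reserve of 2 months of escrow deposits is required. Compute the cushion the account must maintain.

School district tax — $3,372.72 annually
Earthquake insurance — $437.28 annually
Yearly total = $3,372.72 + $437.28 = $3,810.00
Per month = $3,810.00 / 12 = $317.50
Cushion = 2 × $317.50 = $635.00

$635.00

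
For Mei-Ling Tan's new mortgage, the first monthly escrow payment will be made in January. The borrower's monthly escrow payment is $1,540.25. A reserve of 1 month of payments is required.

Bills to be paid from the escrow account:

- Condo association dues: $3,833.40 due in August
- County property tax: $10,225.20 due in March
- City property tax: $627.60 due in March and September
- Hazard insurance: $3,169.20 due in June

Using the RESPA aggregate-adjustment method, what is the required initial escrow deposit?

Cushion = 1 × $1,540.25 = $1,540.25
Trial balance (start $0, +$1,540.25 each month, − disbursements):
  Jan: +$1,540.25 → $1,540.25
  Feb: +$1,540.25 → $3,080.50
  Mar: +$1,540.25 − $10,852.80 → -$6,232.05
  Apr: +$1,540.25 → -$4,691.80
  May: +$1,540.25 → -$3,151.55
  Jun: +$1,540.25 − $3,169.20 → -$4,780.50
  Jul: +$1,540.25 → -$3,240.25
  Aug: +$1,540.25 − $3,833.40 → -$5,533.40
  Sep: +$1,540.25 − $627.60 → -$4,620.75
  Oct: +$1,540.25 → -$3,080.50
  Nov: +$1,540.25 → -$1,540.25
  Dec: +$1,540.25 → $0.00
Lowest trial balance = -$6,232.05 (Mar)
Initial deposit = cushion − low point = $1,540.25 − (-$6,232.05) = $7,772.30

$7,772.30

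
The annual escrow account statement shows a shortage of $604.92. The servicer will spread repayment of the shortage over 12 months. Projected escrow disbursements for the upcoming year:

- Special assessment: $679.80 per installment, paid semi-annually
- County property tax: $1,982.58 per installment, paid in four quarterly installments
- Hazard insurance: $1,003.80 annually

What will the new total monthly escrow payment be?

Special assessment — $679.80 × 2 = $1,359.60 annually
County property tax — $1,982.58 × 4 = $7,930.32 annually
Hazard insurance — $1,003.80 annually
Yearly total = $1,359.60 + $7,930.32 + $1,003.80 = $10,293.72
Base monthly escrow = $10,293.72 / 12 = $857.81
Shortage per month = $604.92 / 12 = $50.41
New monthly escrow = $857.81 + $50.41 = $908.22

$908.22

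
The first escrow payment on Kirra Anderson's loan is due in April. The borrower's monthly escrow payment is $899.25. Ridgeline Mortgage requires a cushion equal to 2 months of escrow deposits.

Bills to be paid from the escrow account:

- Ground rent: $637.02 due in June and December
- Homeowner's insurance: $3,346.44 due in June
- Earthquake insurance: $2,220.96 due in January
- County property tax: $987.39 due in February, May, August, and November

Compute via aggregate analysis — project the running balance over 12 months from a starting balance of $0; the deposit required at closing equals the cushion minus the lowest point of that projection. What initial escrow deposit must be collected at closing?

$4,071.60

Cushion = 2 × $899.25 = $1,798.50
Trial balance (start $0, +$899.25 each month, − disbursements):
  Apr: +$899.25 → $899.25
  May: +$899.25 − $987.39 → $811.11
  Jun: +$899.25 − $3,983.46 → -$2,273.10
  Jul: +$899.25 → -$1,373.85
  Aug: +$899.25 − $987.39 → -$1,461.99
  Sep: +$899.25 → -$562.74
  Oct: +$899.25 → $336.51
  Nov: +$899.25 − $987.39 → $248.37
  Dec: +$899.25 − $637.02 → $510.60
  Jan: +$899.25 − $2,220.96 → -$811.11
  Feb: +$899.25 − $987.39 → -$899.25
  Mar: +$899.25 → $0.00
Lowest trial balance = -$2,273.10 (Jun)
Initial deposit = cushion − low point = $1,798.50 − (-$2,273.10) = $4,071.60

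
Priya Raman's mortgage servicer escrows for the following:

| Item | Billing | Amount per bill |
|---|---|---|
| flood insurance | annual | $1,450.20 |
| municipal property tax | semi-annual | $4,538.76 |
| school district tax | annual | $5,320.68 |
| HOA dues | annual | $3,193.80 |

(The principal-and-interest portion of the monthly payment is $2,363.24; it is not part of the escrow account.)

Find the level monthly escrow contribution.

Flood insurance — $1,450.20
Municipal property tax — $4,538.76 × 2 = $9,077.52
School district tax — $5,320.68
HOA dues — $3,193.80
Total per year = $1,450.20 + $9,077.52 + $5,320.68 + $3,193.80 = $19,042.20
Monthly = $19,042.20 ÷ 12 = $1,586.85

$1,586.85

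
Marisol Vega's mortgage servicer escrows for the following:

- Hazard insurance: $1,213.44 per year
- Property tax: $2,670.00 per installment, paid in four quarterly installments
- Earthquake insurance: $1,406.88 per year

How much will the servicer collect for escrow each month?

Hazard insurance — $1,213.44 annually
Property tax — $2,670.00 × 4 = $10,680.00 annually
Earthquake insurance — $1,406.88 annually
Total annual escrow = $1,213.44 + $10,680.00 + $1,406.88 = $13,300.32
Base monthly escrow = $13,300.32 / 12 = $1,108.36

$1,108.36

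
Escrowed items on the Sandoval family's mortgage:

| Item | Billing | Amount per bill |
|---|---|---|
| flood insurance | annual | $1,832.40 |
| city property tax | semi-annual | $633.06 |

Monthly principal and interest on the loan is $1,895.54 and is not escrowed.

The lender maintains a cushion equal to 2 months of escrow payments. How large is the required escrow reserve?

$516.42

Flood insurance = $1,832.40 annually
City property tax = $633.06 × 2 = $1,266.12 annually
Total per year = $1,832.40 + $1,266.12 = $3,098.52
Monthly = $3,098.52 ÷ 12 = $258.21
Reserve = 2 × $258.21 = $516.42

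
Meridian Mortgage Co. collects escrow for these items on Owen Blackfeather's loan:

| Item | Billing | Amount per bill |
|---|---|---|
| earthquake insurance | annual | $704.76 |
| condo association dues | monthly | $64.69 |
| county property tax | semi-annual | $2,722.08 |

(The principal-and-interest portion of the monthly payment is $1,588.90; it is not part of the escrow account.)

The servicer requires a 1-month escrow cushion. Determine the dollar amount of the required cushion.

$577.10

Earthquake insurance = $704.76
Condo association dues = $64.69 × 12 = $776.28
County property tax = $2,722.08 × 2 = $5,444.16
Total per year = $6,925.20
Base monthly escrow = $6,925.20 / 12 = $577.10
Reserve = 1 × $577.10 = $577.10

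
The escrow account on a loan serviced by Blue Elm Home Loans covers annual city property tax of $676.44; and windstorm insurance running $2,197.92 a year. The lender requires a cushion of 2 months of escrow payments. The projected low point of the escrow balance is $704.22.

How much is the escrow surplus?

City property tax = $676.44 per year
Windstorm insurance = $2,197.92 per year
Total per year = $2,874.36
Base monthly escrow = $2,874.36 ÷ 12 = $239.53
Cushion = 2 × $239.53 = $479.06
Excess over cushion: $704.22 − $479.06 = $225.16

$225.16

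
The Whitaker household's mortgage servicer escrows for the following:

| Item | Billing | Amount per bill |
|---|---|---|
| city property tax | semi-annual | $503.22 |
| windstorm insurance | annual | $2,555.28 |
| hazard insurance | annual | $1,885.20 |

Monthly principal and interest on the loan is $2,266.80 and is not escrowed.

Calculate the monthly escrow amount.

$453.91

City property tax = $503.22 × 2 = $1,006.44 annually
Windstorm insurance = $2,555.28 annually
Hazard insurance = $1,885.20 annually
Total per year = $5,446.92
Monthly escrow = $5,446.92 / 12 = $453.91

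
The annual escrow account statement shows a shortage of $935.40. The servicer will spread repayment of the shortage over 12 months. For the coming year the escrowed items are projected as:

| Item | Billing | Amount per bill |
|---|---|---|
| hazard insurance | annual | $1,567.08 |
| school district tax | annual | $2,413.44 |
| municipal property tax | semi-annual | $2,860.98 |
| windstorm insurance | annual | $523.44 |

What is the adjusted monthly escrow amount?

$930.11

Hazard insurance — $1,567.08
School district tax — $2,413.44
Municipal property tax — $2,860.98 × 2 = $5,721.96
Windstorm insurance — $523.44
Yearly total = $10,225.92
Per month = $10,225.92 / 12 = $852.16
Shortage spread = $935.40 ÷ 12 = $77.95/mo
New monthly escrow = $852.16 + $77.95 = $930.11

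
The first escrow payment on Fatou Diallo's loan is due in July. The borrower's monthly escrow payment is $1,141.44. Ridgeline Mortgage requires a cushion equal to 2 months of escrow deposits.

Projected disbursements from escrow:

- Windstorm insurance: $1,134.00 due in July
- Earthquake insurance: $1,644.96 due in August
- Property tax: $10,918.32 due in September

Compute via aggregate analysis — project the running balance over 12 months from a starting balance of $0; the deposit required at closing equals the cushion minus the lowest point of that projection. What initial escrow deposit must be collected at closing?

Cushion = 2 × $1,141.44 = $2,282.88
Trial balance (start $0, +$1,141.44 each month, − disbursements):
  Jul: +$1,141.44 − $1,134.00 → $7.44
  Aug: +$1,141.44 − $1,644.96 → -$496.08
  Sep: +$1,141.44 − $10,918.32 → -$10,272.96
  Oct: +$1,141.44 → -$9,131.52
  Nov: +$1,141.44 → -$7,990.08
  Dec: +$1,141.44 → -$6,848.64
  Jan: +$1,141.44 → -$5,707.20
  Feb: +$1,141.44 → -$4,565.76
  Mar: +$1,141.44 → -$3,424.32
  Apr: +$1,141.44 → -$2,282.88
  May: +$1,141.44 → -$1,141.44
  Jun: +$1,141.44 → $0.00
Lowest trial balance = -$10,272.96 (Sep)
Initial deposit = cushion − low point = $2,282.88 − (-$10,272.96) = $12,555.84

$12,555.84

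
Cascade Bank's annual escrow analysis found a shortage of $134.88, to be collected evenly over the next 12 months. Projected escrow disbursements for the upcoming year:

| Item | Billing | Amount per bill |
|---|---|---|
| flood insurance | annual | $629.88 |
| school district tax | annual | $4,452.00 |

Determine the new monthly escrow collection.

$434.73

Flood insurance — $629.88/yr
School district tax — $4,452.00/yr
Total per year = $5,081.88
Monthly escrow = $5,081.88 / 12 = $423.49
Shortage per month = $134.88 ÷ 12 = $11.24
Adjusted monthly = $423.49 + $11.24 = $434.73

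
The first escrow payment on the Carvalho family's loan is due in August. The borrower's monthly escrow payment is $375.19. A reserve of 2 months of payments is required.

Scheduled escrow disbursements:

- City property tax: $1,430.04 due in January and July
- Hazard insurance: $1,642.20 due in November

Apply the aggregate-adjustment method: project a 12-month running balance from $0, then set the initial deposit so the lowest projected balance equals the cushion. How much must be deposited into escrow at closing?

$1,571.48

Cushion = 2 × $375.19 = $750.38
Trial balance (start $0, +$375.19 each month, − disbursements):
  Aug: +$375.19 → $375.19
  Sep: +$375.19 → $750.38
  Oct: +$375.19 → $1,125.57
  Nov: +$375.19 − $1,642.20 → -$141.44
  Dec: +$375.19 → $233.75
  Jan: +$375.19 − $1,430.04 → -$821.10
  Feb: +$375.19 → -$445.91
  Mar: +$375.19 → -$70.72
  Apr: +$375.19 → $304.47
  May: +$375.19 → $679.66
  Jun: +$375.19 → $1,054.85
  Jul: +$375.19 − $1,430.04 → $0.00
Lowest trial balance = -$821.10 (Jan)
Initial deposit = cushion − low point = $750.38 − (-$821.10) = $1,571.48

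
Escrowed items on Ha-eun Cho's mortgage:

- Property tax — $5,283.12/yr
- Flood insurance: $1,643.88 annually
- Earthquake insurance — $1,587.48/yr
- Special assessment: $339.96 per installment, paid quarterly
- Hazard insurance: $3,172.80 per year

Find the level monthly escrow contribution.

Property tax: $5,283.12 annually
Flood insurance: $1,643.88 annually
Earthquake insurance: $1,587.48 annually
Special assessment: $339.96 × 4 = $1,359.84 annually
Hazard insurance: $3,172.80 annually
Annual escrow total = $5,283.12 + $1,643.88 + $1,587.48 + $1,359.84 + $3,172.80 = $13,047.12
Base monthly escrow = $13,047.12 ÷ 12 = $1,087.26

$1,087.26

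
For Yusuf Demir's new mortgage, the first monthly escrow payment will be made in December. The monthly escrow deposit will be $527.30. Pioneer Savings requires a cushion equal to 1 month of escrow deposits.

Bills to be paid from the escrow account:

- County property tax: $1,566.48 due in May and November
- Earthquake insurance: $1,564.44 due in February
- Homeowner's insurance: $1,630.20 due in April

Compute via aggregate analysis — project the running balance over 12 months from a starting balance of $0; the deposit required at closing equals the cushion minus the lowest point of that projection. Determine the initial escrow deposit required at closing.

Cushion = 1 × $527.30 = $527.30
Trial balance (start $0, +$527.30 each month, − disbursements):
  Dec: +$527.30 → $527.30
  Jan: +$527.30 → $1,054.60
  Feb: +$527.30 − $1,564.44 → $17.46
  Mar: +$527.30 → $544.76
  Apr: +$527.30 − $1,630.20 → -$558.14
  May: +$527.30 − $1,566.48 → -$1,597.32
  Jun: +$527.30 → -$1,070.02
  Jul: +$527.30 → -$542.72
  Aug: +$527.30 → -$15.42
  Sep: +$527.30 → $511.88
  Oct: +$527.30 → $1,039.18
  Nov: +$527.30 − $1,566.48 → $0.00
Lowest trial balance = -$1,597.32 (May)
Initial deposit = cushion − low point = $527.30 − (-$1,597.32) = $2,124.62

$2,124.62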